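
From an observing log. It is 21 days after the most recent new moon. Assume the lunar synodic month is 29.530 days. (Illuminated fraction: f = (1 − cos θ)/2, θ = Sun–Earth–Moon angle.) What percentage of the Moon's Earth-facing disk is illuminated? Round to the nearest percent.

62%

The Moon has covered 21/29.530 of its cycle, so θ ≈ 360° × 21/29.530 = 256.0°.
cos 256.0° = (-0.242), so f = (1 − (-0.242))/2 = 0.621, so 62%.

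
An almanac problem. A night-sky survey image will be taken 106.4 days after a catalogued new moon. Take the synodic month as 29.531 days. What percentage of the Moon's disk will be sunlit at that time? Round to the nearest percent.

90%

106.4/29.531 = 3.603 lunations, so 3 complete cycles and 17.81 d into the next.
Elongation θ = 360° × 17.81/29.531 ≈ 217.1°.
cos 217.1° = (-0.798), so f = (1 − (-0.798))/2 = 0.899, so 90%.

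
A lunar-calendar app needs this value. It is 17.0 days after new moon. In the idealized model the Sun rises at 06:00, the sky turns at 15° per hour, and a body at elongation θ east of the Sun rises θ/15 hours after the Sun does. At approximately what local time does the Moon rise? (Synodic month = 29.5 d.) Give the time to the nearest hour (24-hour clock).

The Moon has covered 17.0/29.5 of its cycle, so θ ≈ 360° × 17.0/29.5 = 207.5°.
At 15° of sky rotation per hour, 207.5° corresponds to a 13.83 h lag.
06:00 + 13.83 h ≈ 19:50 → 20:00 to the nearest hour.

20:00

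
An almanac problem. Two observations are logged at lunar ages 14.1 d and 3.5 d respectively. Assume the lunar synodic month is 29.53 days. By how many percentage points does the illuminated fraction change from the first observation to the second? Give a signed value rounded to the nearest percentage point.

-86 percentage points

θ₁ = 360° × 14.1/29.53 = 171.9°, f₁ = (1 − cos θ₁)/2 = 0.995.
θ₂ = 360° × 3.5/29.53 = 42.7°, f₂ = (1 − cos θ₂)/2 = 0.132.
Change = f₂ − f₁ = -0.863 → -86 percentage points.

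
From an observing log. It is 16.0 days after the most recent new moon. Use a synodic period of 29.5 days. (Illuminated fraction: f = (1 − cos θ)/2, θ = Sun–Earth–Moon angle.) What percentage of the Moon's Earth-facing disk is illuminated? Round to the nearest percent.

The Moon has covered 16.0/29.5 of its cycle, so θ ≈ 360° × 16.0/29.5 = 195.3°.
With cos θ = (-0.965), the lit fraction is (1 − (-0.965))/2 ≈ 0.982, so 98%.

98%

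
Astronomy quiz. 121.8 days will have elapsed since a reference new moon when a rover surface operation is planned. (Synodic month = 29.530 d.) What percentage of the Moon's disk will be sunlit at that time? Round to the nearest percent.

15%

121.8/29.530 = 4.125 lunations, so 4 complete cycles and 3.68 d into the next.
The Moon has covered 3.68/29.530 of its cycle, so θ ≈ 360° × 3.68/29.530 = 44.9°.
Illuminated fraction = (1 − cos 44.9°)/2 = (1 − 0.709)/2 ≈ 0.146, so 15%.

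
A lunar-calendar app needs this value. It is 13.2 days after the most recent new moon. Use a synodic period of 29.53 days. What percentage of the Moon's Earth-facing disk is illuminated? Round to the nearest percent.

Phase angle: θ = 360°·(13.2 d)/(29.53 d) = 160.9°.
cos 160.9° = (-0.945), so f = (1 − (-0.945))/2 = 0.973, so 97%.

97%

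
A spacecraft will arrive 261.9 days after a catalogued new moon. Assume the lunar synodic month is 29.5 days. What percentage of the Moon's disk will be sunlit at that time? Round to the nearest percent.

261.9/29.5 = 8.878 lunations, so 8 complete cycles and 25.90 d into the next.
Elongation θ = 360° × 25.90/29.5 ≈ 316.1°.
With cos θ = 0.720, the lit fraction is (1 − 0.720)/2 ≈ 0.140, so 14%.

14%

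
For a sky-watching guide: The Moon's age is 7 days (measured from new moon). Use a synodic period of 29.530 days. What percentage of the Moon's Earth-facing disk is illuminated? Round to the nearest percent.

Elongation θ = 360° × 7/29.530 ≈ 85.3°.
With cos θ = 0.081, the lit fraction is (1 − 0.081)/2 ≈ 0.459, so 46%.

46%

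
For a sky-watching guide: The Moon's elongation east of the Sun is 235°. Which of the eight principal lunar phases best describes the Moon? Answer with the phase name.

waning gibbous

The waning gibbous sector spans roughly 202°–248°; 235° falls inside it.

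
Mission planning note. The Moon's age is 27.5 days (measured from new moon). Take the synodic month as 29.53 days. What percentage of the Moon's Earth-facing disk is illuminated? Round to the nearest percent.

5%

The Moon has covered 27.5/29.53 of its cycle, so θ ≈ 360° × 27.5/29.53 = 335.3°.
cos 335.3° = 0.908, so f = (1 − 0.908)/2 = 0.046, so 5%.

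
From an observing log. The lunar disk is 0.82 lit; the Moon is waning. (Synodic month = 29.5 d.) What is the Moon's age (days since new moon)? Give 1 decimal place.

Invert f = (1 − cos θ)/2 to get cos θ = 1 − 2(0.82) = -0.640, hence θ₀ = arccos -0.640 = 129.8°.
A waning Moon lies in 180°–360°, so θ = 360° − 129.8° = 230.2°.
At 360°/29.5 d per day, 230.2° corresponds to 18.86 days.

18.9 days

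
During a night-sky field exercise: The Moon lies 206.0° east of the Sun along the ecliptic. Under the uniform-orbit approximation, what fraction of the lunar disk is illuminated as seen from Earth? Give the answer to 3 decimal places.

0.949

cos 206.0° = (-0.899), so f = (1 − (-0.899))/2 = 0.949.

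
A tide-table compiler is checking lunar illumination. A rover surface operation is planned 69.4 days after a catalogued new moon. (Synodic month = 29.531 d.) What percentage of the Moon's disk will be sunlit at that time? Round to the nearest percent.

69.4 d spans 2 complete synodic months (2 × 29.531 = 59.06 d) plus 10.34 d.
Elongation θ = 360° × 10.34/29.531 ≈ 126.0°.
Illuminated fraction = (1 − cos 126.0°)/2 = (1 − (-0.588))/2 ≈ 0.794, so 79%.

79%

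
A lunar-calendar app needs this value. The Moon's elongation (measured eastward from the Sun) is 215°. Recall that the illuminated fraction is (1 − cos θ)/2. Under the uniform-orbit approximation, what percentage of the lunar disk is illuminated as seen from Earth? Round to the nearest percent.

Half-versine of 215°: (1 − (-0.819))/2 = 0.910, i.e. 91%.

91%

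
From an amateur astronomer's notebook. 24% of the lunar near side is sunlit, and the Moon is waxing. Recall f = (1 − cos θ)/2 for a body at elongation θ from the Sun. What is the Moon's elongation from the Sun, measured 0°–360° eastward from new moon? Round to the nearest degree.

59°

cos θ = 1 − 2f = 0.520, giving a principal value of 58.7°.
Before full moon the principal value applies: θ = 58.7°.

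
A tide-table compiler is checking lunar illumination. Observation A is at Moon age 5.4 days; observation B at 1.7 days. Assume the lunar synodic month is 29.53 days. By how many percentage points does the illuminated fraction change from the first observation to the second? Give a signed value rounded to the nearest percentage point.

-26 pp

First observation: θ = 360°·5.4/29.53 = 65.8°, so f = 0.295.
Second observation: θ = 20.7°, f = 0.032.
Δf = 0.032 − 0.295 = -0.263, i.e. -26 pp.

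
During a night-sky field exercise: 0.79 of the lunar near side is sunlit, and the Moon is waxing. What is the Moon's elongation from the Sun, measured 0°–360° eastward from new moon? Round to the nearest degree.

Invert f = (1 − cos θ)/2 to get cos θ = 1 − 2(0.79) = -0.580, hence θ₀ = arccos -0.580 = 125.5°.
The Moon is waxing (0°–180°), so θ = 125.5° directly.

125°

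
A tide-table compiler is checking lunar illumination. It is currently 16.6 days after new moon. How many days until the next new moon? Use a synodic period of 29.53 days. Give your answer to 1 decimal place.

One full lunation from the last new moon is 29.53 d; remaining = 29.53 − 16.6 = 12.930 d.

12.9 days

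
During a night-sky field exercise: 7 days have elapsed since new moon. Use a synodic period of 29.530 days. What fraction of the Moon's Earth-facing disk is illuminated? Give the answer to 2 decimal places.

Elongation θ = 360° × 7/29.530 ≈ 85.3°.
Illuminated fraction = (1 − cos 85.3°)/2 = (1 − 0.081)/2 ≈ 0.459.

0.46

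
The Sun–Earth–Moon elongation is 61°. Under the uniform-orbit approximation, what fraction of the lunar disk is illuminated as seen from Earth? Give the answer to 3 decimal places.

0.258

Half-versine of 61°: (1 − 0.485)/2 = 0.258.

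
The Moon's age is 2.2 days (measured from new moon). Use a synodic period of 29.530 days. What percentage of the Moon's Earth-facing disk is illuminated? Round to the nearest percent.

Phase angle: θ = 360°·(2.2 d)/(29.530 d) = 26.8°.
With cos θ = 0.892, the lit fraction is (1 − 0.892)/2 ≈ 0.054, so 5%.

5%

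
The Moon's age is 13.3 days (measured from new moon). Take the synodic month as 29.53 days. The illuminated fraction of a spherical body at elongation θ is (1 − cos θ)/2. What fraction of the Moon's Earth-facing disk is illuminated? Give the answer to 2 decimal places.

Elongation θ = 360° × 13.3/29.53 ≈ 162.1°.
cos 162.1° = (-0.952), so f = (1 − (-0.952))/2 = 0.976.

0.98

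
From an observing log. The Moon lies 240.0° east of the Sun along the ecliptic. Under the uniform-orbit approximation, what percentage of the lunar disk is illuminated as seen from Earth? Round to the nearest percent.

cos 240.0° = (-0.500), so f = (1 − (-0.500))/2 = 0.750, i.e. 75%.

75%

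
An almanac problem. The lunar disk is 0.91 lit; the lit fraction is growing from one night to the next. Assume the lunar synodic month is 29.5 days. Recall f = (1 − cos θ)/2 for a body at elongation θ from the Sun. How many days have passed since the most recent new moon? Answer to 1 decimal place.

11.9 days

Invert f = (1 − cos θ)/2 to get cos θ = 1 − 2(0.91) = -0.820, hence θ₀ = arccos -0.820 = 145.1°.
The Moon is waxing (0°–180°), so θ = 145.1° directly.
Age = 29.5 × 145.1°/360° ≈ 11.89 days.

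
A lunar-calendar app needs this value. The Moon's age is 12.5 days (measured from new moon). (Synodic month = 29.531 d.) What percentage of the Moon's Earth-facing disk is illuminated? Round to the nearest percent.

94%

The Moon has covered 12.5/29.531 of its cycle, so θ ≈ 360° × 12.5/29.531 = 152.4°.
Illuminated fraction = (1 − cos 152.4°)/2 = (1 − (-0.886))/2 ≈ 0.943, so 94%.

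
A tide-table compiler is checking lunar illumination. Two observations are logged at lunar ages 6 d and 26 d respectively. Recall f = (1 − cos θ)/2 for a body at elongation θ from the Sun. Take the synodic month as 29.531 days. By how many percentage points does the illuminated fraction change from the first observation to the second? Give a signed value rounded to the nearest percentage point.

-22 percentage points

First observation: θ = 360°·6/29.531 = 73.1°, so f = 0.355.
Second observation: θ = 317.0°, f = 0.135.
Δf = 0.135 − 0.355 = -0.220, i.e. -22 pp.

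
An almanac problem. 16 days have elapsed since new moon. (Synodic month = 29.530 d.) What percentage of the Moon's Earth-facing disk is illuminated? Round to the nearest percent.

The Moon has covered 16/29.530 of its cycle, so θ ≈ 360° × 16/29.530 = 195.1°.
With cos θ = (-0.966), the lit fraction is (1 − (-0.966))/2 ≈ 0.983, so 98%.

98%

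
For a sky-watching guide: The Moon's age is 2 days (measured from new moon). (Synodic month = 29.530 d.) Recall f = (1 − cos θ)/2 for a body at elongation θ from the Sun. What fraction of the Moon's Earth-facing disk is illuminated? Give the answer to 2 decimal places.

Phase angle: θ = 360°·(2 d)/(29.530 d) = 24.4°.
cos 24.4° = 0.911, so f = (1 − 0.911)/2 = 0.045.

0.04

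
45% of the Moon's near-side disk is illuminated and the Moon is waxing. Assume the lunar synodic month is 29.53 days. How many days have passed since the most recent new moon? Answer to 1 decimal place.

cos θ = 1 − 2f = 0.100, giving a principal value of 84.3°.
Before full moon the principal value applies: θ = 84.3°.
Age = 29.53 × 84.3°/360° ≈ 6.91 days.

6.9 days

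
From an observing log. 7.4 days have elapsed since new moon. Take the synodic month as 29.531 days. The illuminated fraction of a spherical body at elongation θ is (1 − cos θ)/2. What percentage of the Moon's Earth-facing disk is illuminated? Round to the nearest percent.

50%

The Moon has covered 7.4/29.531 of its cycle, so θ ≈ 360° × 7.4/29.531 = 90.2°.
cos 90.2° = (-0.004), so f = (1 − (-0.004))/2 = 0.502, so 50%.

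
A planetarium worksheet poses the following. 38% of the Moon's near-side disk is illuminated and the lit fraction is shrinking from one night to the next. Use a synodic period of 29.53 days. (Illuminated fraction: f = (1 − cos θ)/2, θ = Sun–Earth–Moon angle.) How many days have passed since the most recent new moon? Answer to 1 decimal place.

23.3 days

Invert f = (1 − cos θ)/2 to get cos θ = 1 − 2(0.38) = 0.240, hence θ₀ = arccos 0.240 = 76.1°.
A waning Moon lies in 180°–360°, so θ = 360° − 76.1° = 283.9°.
At 360°/29.53 d per day, 283.9° corresponds to 23.29 days.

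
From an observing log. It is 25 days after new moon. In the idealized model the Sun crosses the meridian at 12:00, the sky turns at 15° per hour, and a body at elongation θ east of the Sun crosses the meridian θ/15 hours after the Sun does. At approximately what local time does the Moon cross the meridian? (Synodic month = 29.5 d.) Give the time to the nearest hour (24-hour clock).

The Moon has covered 25/29.5 of its cycle, so θ ≈ 360° × 25/29.5 = 305.1°.
The Moon trails the Sun by θ/15 = 305.1/15 ≈ 20.34 hours.
12:00 + 20.34 h ≈ 08:20 → 08:00 to the nearest hour.

08:00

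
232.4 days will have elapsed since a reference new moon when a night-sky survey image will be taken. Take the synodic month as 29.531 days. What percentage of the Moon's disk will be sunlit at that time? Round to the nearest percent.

16%

232.4/29.531 = 7.870 lunations, so 7 complete cycles and 25.68 d into the next.
Phase angle: θ = 360°·(25.68 d)/(29.531 d) = 313.1°.
With cos θ = 0.683, the lit fraction is (1 − 0.683)/2 ≈ 0.158, so 16%.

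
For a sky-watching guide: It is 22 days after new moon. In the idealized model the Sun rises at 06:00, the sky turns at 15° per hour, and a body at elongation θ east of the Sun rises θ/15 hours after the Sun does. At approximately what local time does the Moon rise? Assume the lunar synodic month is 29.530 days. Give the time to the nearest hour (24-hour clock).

00:00

Phase angle: θ = 360°·(22 d)/(29.530 d) = 268.2°.
Delay after the Sun = 268.2° / (15°/h) ≈ 17.88 h.
06:00 + 17.88 h ≈ 23:53 → 00:00 to the nearest hour.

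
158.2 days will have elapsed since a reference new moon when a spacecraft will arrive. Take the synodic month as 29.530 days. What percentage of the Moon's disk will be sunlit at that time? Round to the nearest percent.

81%

Reduce mod P: 158.2 − 5×29.530 = 10.55 d into the current lunation.
Phase angle: θ = 360°·(10.55 d)/(29.530 d) = 128.6°.
With cos θ = (-0.624), the lit fraction is (1 − (-0.624))/2 ≈ 0.812, so 81%.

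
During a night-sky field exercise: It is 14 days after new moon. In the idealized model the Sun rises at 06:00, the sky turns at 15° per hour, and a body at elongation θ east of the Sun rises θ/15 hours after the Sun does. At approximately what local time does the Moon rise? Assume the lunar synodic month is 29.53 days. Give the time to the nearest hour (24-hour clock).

17:00

Elongation θ = 360° × 14/29.53 ≈ 170.7°.
At 15° of sky rotation per hour, 170.7° corresponds to a 11.38 h lag.
06:00 + 11.38 h ≈ 17:23 → 17:00 to the nearest hour.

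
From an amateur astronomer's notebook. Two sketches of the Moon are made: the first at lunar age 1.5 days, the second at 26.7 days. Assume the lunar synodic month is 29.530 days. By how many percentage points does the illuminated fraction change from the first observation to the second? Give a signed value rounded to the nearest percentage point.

θ₁ = 360° × 1.5/29.530 = 18.3°, f₁ = (1 − cos θ₁)/2 = 0.025.
θ₂ = 360° × 26.7/29.530 = 325.5°, f₂ = (1 − cos θ₂)/2 = 0.088.
Change = f₂ − f₁ = +0.063 → +6 percentage points.

+6 percentage points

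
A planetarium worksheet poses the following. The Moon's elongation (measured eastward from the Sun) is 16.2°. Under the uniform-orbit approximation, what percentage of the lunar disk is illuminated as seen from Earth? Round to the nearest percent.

2%

f = (1 − cos 16.2°)/2 = (1 − 0.960)/2 ≈ 0.020, i.e. 2%.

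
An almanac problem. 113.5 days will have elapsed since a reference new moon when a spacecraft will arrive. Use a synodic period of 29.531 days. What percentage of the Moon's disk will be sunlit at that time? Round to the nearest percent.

22%

113.5/29.531 = 3.843 lunations, so 3 complete cycles and 24.91 d into the next.
Phase angle: θ = 360°·(24.91 d)/(29.531 d) = 303.6°.
With cos θ = 0.554, the lit fraction is (1 − 0.554)/2 ≈ 0.223, so 22%.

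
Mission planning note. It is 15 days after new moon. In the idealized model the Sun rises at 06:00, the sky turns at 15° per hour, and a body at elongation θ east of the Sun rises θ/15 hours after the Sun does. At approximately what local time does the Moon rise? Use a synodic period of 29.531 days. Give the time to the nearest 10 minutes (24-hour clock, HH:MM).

18:10

The Moon has covered 15/29.531 of its cycle, so θ ≈ 360° × 15/29.531 = 182.9°.
Delay after the Sun = 182.9° / (15°/h) ≈ 12.19 h.
06:00 + 12.191 h ≈ 18:11 → 18:10 to the nearest ten minutes.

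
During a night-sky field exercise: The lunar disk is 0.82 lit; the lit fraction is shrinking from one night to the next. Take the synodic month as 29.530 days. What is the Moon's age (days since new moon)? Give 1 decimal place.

18.9 days

cos θ = 1 − 2f = -0.640, giving a principal value of 129.8°.
Since the Moon is past full (waning), take the reflex angle: θ = 360° − 129.8° = 230.2°.
Age = 29.530 × 230.2°/360° ≈ 18.88 days.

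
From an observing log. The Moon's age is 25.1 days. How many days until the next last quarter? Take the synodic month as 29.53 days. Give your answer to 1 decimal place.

Last quarter is 0.75 of the way through the cycle: age 0.75 × 29.53 = 22.148 d.
Already past this cycle's last quarter; the next is at 22.148 + 29.53 = 51.678 d, so 51.678 − 25.1 = 26.578 days.

26.6 days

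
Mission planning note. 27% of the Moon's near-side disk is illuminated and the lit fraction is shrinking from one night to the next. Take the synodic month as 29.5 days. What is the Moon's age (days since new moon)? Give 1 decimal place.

24.4 days

cos θ = 1 − 2f = 0.460, giving a principal value of 62.6°.
A waning Moon lies in 180°–360°, so θ = 360° − 62.6° = 297.4°.
Age = 29.5 × 297.4°/360° ≈ 24.37 days.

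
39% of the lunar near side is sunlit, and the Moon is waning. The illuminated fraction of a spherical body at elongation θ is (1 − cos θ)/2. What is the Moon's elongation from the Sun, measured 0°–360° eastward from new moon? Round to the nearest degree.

Invert f = (1 − cos θ)/2 to get cos θ = 1 − 2(0.39) = 0.220, hence θ₀ = arccos 0.220 = 77.3°.
A waning Moon lies in 180°–360°, so θ = 360° − 77.3° = 282.7°.

283°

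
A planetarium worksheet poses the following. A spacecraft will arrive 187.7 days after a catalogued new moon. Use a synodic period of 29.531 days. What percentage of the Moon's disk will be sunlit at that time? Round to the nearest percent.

187.7 d spans 6 complete synodic months (6 × 29.531 = 177.19 d) plus 10.51 d.
Phase angle: θ = 360°·(10.51 d)/(29.531 d) = 128.2°.
Illuminated fraction = (1 − cos 128.2°)/2 = (1 − (-0.618))/2 ≈ 0.809, so 81%.

81%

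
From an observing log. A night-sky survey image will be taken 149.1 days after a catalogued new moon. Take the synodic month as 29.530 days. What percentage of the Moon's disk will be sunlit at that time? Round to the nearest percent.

Reduce mod P: 149.1 − 5×29.530 = 1.45 d into the current lunation.
Phase angle: θ = 360°·(1.45 d)/(29.530 d) = 17.7°.
cos 17.7° = 0.953, so f = (1 − 0.953)/2 = 0.024, so 2%.

2%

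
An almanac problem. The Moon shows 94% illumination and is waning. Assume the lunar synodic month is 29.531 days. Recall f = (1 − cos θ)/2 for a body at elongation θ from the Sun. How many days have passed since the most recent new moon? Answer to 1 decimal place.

17.1 days

cos θ = 1 − 2f = -0.880, giving a principal value of 151.6°.
Since the Moon is past full (waning), take the reflex angle: θ = 360° − 151.6° = 208.4°.
Age = 29.531 × 208.4°/360° ≈ 17.09 days.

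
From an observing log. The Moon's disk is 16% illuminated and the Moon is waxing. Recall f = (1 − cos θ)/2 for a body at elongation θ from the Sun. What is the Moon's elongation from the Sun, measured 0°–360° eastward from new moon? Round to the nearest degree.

cos θ = 1 − 2f = 0.680, giving a principal value of 47.2°.
Before full moon the principal value applies: θ = 47.2°.

47°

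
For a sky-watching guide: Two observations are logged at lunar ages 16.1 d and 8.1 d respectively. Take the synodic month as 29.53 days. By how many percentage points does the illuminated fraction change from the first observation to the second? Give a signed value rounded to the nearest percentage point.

θ₁ = 360° × 16.1/29.53 = 196.3°, f₁ = (1 − cos θ₁)/2 = 0.980.
θ₂ = 360° × 8.1/29.53 = 98.7°, f₂ = (1 − cos θ₂)/2 = 0.576.
Change = f₂ − f₁ = -0.404 → -40 percentage points.

-40 percentage points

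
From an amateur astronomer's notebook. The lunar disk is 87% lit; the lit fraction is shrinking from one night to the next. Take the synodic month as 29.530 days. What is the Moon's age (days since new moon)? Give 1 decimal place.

18.2 days

Invert f = (1 − cos θ)/2 to get cos θ = 1 − 2(0.87) = -0.740, hence θ₀ = arccos -0.740 = 137.7°.
Since the Moon is past full (waning), take the reflex angle: θ = 360° − 137.7° = 222.3°.
At 360°/29.530 d per day, 222.3° corresponds to 18.23 days.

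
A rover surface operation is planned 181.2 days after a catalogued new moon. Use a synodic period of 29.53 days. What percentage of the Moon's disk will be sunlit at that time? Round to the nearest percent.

17%

181.2/29.53 = 6.136 lunations, so 6 complete cycles and 4.02 d into the next.
Elongation θ = 360° × 4.02/29.53 ≈ 49.0°.
Illuminated fraction = (1 − cos 49.0°)/2 = (1 − 0.656)/2 ≈ 0.172, so 17%.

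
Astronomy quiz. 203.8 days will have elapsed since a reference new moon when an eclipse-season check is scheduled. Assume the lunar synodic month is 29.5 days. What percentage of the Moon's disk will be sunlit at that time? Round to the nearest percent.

203.8/29.5 = 6.908 lunations, so 6 complete cycles and 26.80 d into the next.
Elongation θ = 360° × 26.80/29.5 ≈ 327.1°.
With cos θ = 0.839, the lit fraction is (1 − 0.839)/2 ≈ 0.080, so 8%.

8%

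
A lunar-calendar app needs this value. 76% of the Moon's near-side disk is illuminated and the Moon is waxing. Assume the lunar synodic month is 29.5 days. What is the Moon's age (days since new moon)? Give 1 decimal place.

9.9 days

cos θ = 1 − 2f = -0.520, giving a principal value of 121.3°.
Waxing ⇒ before full, so θ = 121.3°.
That fraction of the synodic month is 121.3/360 × 29.5 d ≈ 9.94 d.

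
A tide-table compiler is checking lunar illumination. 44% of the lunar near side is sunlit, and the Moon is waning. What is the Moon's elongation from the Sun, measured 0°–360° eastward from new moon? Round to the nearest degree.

From f = (1 − cos θ)/2: cos θ = 1 − 2×0.44 = 0.120; arccos → 83.1°.
Waning ⇒ past full, so θ = 360° − 83.1° = 276.9°.

277°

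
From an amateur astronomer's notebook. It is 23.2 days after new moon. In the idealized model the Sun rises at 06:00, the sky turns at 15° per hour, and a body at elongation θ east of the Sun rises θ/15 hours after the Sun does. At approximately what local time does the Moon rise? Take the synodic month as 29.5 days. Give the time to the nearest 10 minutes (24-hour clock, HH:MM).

00:50

Phase angle: θ = 360°·(23.2 d)/(29.5 d) = 283.1°.
At 15° of sky rotation per hour, 283.1° corresponds to a 18.87 h lag.
06:00 + 18.875 h ≈ 00:52 → 00:50 to the nearest ten minutes.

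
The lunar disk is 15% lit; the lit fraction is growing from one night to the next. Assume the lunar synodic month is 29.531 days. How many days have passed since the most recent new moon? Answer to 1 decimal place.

cos θ = 1 − 2f = 0.700, giving a principal value of 45.6°.
Before full moon the principal value applies: θ = 45.6°.
At 360°/29.531 d per day, 45.6° corresponds to 3.74 days.

3.7 days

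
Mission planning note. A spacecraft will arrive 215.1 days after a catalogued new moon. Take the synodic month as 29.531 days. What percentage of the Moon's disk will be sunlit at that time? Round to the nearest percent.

61%

215.1/29.531 = 7.284 lunations, so 7 complete cycles and 8.38 d into the next.
Phase angle: θ = 360°·(8.38 d)/(29.531 d) = 102.2°.
cos 102.2° = (-0.211), so f = (1 − (-0.211))/2 = 0.606, so 61%.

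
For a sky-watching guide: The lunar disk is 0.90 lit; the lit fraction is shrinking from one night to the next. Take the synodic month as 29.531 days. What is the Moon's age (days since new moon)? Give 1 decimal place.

cos θ = 1 − 2f = -0.800, giving a principal value of 143.1°.
Since the Moon is past full (waning), take the reflex angle: θ = 360° − 143.1° = 216.9°.
At 360°/29.531 d per day, 216.9° corresponds to 17.79 days.

17.8 days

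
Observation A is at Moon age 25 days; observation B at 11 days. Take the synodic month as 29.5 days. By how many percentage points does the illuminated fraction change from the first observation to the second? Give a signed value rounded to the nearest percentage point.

First observation: θ = 360°·25/29.5 = 305.1°, so f = 0.213.
Second observation: θ = 134.2°, f = 0.849.
Δf = 0.849 − 0.213 = +0.636, i.e. +64 pp.

+64 pp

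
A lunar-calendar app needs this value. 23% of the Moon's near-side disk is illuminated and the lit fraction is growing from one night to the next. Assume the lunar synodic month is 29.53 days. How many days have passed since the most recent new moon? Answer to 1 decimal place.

From f = (1 − cos θ)/2: cos θ = 1 − 2×0.23 = 0.540; arccos → 57.3°.
Waxing ⇒ before full, so θ = 57.3°.
At 360°/29.53 d per day, 57.3° corresponds to 4.70 days.

4.7 days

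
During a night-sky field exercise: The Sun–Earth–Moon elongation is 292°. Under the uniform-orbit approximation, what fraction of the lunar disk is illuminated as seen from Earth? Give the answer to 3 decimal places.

0.313

f = (1 − cos 292°)/2 = (1 − 0.375)/2 ≈ 0.313.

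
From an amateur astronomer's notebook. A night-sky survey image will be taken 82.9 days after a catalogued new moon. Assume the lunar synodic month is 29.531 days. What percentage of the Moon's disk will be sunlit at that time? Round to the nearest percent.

32%

82.9/29.531 = 2.807 lunations, so 2 complete cycles and 23.84 d into the next.
The Moon has covered 23.84/29.531 of its cycle, so θ ≈ 360° × 23.84/29.531 = 290.6°.
With cos θ = 0.352, the lit fraction is (1 − 0.352)/2 ≈ 0.324, so 32%.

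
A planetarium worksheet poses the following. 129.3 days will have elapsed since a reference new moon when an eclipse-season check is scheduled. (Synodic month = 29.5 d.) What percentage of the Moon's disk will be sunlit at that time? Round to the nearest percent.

87%

129.3 d spans 4 complete synodic months (4 × 29.5 = 118.00 d) plus 11.30 d.
Phase angle: θ = 360°·(11.30 d)/(29.5 d) = 137.9°.
cos 137.9° = (-0.742), so f = (1 − (-0.742))/2 = 0.871, so 87%.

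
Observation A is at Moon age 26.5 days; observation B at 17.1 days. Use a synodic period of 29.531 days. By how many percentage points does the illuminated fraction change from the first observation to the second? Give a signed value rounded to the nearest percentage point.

+84 percentage points

First observation: θ = 360°·26.5/29.531 = 323.1°, so f = 0.100.
Second observation: θ = 208.5°, f = 0.940.
Δf = 0.940 − 0.100 = +0.839, i.e. +84 pp.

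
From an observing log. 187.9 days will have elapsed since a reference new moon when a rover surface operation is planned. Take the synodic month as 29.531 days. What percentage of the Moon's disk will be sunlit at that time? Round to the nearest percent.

Reduce mod P: 187.9 − 6×29.531 = 10.71 d into the current lunation.
Elongation θ = 360° × 10.71/29.531 ≈ 130.6°.
With cos θ = (-0.651), the lit fraction is (1 − (-0.651))/2 ≈ 0.825, so 83%.

83%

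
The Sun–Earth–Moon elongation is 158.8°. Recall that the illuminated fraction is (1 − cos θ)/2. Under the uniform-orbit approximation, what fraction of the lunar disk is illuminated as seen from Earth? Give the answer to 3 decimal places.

0.966

Half-versine of 158.8°: (1 − (-0.932))/2 = 0.966.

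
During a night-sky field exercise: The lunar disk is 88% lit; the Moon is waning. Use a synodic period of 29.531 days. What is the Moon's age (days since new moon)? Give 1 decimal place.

cos θ = 1 − 2f = -0.760, giving a principal value of 139.5°.
Waning ⇒ past full, so θ = 360° − 139.5° = 220.5°.
That fraction of the synodic month is 220.5/360 × 29.531 d ≈ 18.09 d.

18.1 days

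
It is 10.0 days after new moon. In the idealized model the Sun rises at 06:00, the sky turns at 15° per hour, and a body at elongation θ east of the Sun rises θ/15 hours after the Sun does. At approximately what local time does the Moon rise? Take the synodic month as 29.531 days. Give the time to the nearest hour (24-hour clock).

Elongation θ = 360° × 10.0/29.531 ≈ 121.9°.
Delay after the Sun = 121.9° / (15°/h) ≈ 8.13 h.
06:00 + 8.13 h ≈ 14:08 → 14:00 to the nearest hour.

14:00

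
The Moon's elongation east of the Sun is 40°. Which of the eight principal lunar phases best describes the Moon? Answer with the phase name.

The waxing crescent sector spans roughly 22°–68°; 40° falls inside it.

waxing crescent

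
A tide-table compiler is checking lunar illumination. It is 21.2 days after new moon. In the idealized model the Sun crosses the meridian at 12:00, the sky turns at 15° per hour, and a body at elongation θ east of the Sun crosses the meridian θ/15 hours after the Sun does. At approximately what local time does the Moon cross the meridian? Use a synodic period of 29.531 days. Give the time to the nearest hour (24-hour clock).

05:00

The Moon has covered 21.2/29.531 of its cycle, so θ ≈ 360° × 21.2/29.531 = 258.4°.
The Moon trails the Sun by θ/15 = 258.4/15 ≈ 17.23 hours.
12:00 + 17.23 h ≈ 05:14 → 05:00 to the nearest hour.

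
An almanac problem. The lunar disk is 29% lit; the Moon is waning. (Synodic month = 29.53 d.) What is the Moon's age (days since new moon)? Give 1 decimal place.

cos θ = 1 − 2f = 0.420, giving a principal value of 65.2°.
Since the Moon is past full (waning), take the reflex angle: θ = 360° − 65.2° = 294.8°.
That fraction of the synodic month is 294.8/360 × 29.53 d ≈ 24.18 d.

24.2 days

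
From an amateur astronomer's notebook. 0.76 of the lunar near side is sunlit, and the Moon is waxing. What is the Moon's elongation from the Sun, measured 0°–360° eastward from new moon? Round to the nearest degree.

121°

cos θ = 1 − 2f = -0.520, giving a principal value of 121.3°.
Waxing ⇒ before full, so θ = 121.3°.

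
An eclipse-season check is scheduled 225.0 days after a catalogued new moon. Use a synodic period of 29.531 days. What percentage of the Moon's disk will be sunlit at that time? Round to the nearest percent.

87%

225.0 d spans 7 complete synodic months (7 × 29.531 = 206.72 d) plus 18.28 d.
Elongation θ = 360° × 18.28/29.531 ≈ 222.9°.
Illuminated fraction = (1 − cos 222.9°)/2 = (1 − (-0.733))/2 ≈ 0.866, so 87%.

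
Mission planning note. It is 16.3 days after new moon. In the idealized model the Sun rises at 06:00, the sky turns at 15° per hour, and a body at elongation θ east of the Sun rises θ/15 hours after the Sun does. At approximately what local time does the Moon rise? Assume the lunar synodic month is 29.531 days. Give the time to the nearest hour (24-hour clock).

Elongation θ = 360° × 16.3/29.531 ≈ 198.7°.
Delay after the Sun = 198.7° / (15°/h) ≈ 13.25 h.
06:00 + 13.25 h ≈ 19:15 → 19:00 to the nearest hour.

19:00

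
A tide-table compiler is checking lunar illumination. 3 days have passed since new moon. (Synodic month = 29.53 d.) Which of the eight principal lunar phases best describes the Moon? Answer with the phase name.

θ ≈ 360° × 3/29.53 = 37°, which falls in the waxing crescent sector.

waxing crescent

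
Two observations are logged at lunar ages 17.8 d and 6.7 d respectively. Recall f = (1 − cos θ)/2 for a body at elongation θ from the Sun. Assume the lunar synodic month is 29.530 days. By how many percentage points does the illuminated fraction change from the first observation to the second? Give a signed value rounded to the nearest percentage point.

-47 pp

θ₁ = 360° × 17.8/29.530 = 217.0°, f₁ = (1 − cos θ₁)/2 = 0.899.
θ₂ = 360° × 6.7/29.530 = 81.7°, f₂ = (1 − cos θ₂)/2 = 0.428.
Change = f₂ − f₁ = -0.472 → -47 percentage points.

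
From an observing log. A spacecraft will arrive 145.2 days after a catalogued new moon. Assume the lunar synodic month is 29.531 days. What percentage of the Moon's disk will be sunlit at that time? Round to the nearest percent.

145.2 d spans 4 complete synodic months (4 × 29.531 = 118.12 d) plus 27.08 d.
The Moon has covered 27.08/29.531 of its cycle, so θ ≈ 360° × 27.08/29.531 = 330.1°.
With cos θ = 0.867, the lit fraction is (1 − 0.867)/2 ≈ 0.067, so 7%.

7%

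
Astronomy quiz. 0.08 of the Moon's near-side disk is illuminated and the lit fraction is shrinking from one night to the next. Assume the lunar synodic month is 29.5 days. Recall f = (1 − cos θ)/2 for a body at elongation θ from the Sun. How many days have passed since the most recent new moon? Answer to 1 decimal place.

cos θ = 1 − 2f = 0.840, giving a principal value of 32.9°.
Waning ⇒ past full, so θ = 360° − 32.9° = 327.1°.
At 360°/29.5 d per day, 327.1° corresponds to 26.81 days.

26.8 days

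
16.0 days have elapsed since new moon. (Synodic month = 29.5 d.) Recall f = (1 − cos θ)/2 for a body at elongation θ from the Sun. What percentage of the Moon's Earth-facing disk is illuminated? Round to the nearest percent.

98%

Elongation θ = 360° × 16.0/29.5 ≈ 195.3°.
With cos θ = (-0.965), the lit fraction is (1 − (-0.965))/2 ≈ 0.982, so 98%.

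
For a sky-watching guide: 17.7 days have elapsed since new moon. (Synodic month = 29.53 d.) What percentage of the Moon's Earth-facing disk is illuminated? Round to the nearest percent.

91%

Elongation θ = 360° × 17.7/29.53 ≈ 215.8°.
cos 215.8° = (-0.811), so f = (1 − (-0.811))/2 = 0.906, so 91%.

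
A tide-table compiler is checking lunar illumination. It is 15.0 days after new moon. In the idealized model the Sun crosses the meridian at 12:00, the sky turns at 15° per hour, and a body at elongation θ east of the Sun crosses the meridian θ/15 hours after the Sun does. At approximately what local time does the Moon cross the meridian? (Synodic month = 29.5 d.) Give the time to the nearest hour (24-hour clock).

Phase angle: θ = 360°·(15.0 d)/(29.5 d) = 183.1°.
Delay after the Sun = 183.1° / (15°/h) ≈ 12.20 h.
12:00 + 12.20 h ≈ 00:12 → 00:00 to the nearest hour.

00:00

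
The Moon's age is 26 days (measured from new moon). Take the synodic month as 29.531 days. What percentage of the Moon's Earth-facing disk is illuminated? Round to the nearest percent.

13%

Elongation θ = 360° × 26/29.531 ≈ 317.0°.
Illuminated fraction = (1 − cos 317.0°)/2 = (1 − 0.731)/2 ≈ 0.135, so 13%.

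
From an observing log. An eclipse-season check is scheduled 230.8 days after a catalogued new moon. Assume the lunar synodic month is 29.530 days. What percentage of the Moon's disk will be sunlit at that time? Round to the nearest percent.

30%

Reduce mod P: 230.8 − 7×29.530 = 24.09 d into the current lunation.
Elongation θ = 360° × 24.09/29.530 ≈ 293.7°.
With cos θ = 0.402, the lit fraction is (1 − 0.402)/2 ≈ 0.299, so 30%.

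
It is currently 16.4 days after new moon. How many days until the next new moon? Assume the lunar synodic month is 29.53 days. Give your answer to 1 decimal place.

One full lunation from the last new moon is 29.53 d; remaining = 29.53 − 16.4 = 13.130 d.

13.1 days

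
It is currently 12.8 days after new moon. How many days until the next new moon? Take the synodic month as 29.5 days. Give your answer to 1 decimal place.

16.7 days

The next new moon completes the synodic month: 29.5 − 12.8 = 16.700 days.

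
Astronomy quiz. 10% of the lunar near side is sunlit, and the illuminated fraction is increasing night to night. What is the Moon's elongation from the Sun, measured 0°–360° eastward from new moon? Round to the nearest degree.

Invert f = (1 − cos θ)/2 to get cos θ = 1 − 2(0.10) = 0.800, hence θ₀ = arccos 0.800 = 36.9°.
Before full moon the principal value applies: θ = 36.9°.

37°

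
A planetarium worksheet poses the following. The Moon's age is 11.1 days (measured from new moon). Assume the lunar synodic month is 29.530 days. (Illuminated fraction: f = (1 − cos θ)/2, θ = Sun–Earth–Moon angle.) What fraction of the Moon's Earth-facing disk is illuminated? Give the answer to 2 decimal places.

0.86

The Moon has covered 11.1/29.530 of its cycle, so θ ≈ 360° × 11.1/29.530 = 135.3°.
Illuminated fraction = (1 − cos 135.3°)/2 = (1 − (-0.711))/2 ≈ 0.856.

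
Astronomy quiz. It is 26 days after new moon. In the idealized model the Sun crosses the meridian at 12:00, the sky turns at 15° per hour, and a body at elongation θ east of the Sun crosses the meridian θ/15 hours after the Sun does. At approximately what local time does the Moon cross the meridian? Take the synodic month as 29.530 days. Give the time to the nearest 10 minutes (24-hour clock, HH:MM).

The Moon has covered 26/29.530 of its cycle, so θ ≈ 360° × 26/29.530 = 317.0°.
The Moon trails the Sun by θ/15 = 317.0/15 ≈ 21.13 hours.
12:00 + 21.131 h ≈ 09:08 → 09:10 to the nearest ten minutes.

09:10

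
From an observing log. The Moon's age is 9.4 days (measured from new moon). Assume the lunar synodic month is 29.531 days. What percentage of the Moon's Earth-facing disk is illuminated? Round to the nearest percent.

71%

The Moon has covered 9.4/29.531 of its cycle, so θ ≈ 360° × 9.4/29.531 = 114.6°.
Illuminated fraction = (1 − cos 114.6°)/2 = (1 − (-0.416))/2 ≈ 0.708, so 71%.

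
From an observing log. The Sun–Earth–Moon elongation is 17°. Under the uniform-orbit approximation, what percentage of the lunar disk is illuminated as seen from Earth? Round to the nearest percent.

2%

cos 17° = 0.956, so f = (1 − 0.956)/2 = 0.022, i.e. 2%.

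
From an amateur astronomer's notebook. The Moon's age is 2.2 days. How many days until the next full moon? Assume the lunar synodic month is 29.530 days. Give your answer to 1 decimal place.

Full moon is 0.5 of the way through the cycle: age 0.5 × 29.530 = 14.765 d.
That is 14.765 − 2.2 = 12.565 days ahead.

12.6 days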